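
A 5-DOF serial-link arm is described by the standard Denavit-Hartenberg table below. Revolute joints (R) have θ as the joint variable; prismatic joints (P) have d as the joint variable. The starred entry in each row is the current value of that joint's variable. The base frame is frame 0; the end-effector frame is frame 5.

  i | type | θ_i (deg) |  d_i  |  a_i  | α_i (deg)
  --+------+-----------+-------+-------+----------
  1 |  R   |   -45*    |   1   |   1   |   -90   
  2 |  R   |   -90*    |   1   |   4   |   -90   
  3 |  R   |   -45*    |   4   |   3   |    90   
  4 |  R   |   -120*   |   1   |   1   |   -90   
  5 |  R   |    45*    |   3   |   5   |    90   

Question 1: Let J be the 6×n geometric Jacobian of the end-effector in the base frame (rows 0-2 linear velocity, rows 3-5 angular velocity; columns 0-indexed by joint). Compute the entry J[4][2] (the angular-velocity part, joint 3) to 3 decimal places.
axis z_2 = (0.7071,-0.7071,-0.0000); lever o_n−o_2 = (-0.6123,1.4071,4.1478)
cross product → J_v[:, 2] = (-2.9329,-2.9329,0.5620)
J_ω[:, 2] = z_2
entry J[4][2] = -0.7071

-0.707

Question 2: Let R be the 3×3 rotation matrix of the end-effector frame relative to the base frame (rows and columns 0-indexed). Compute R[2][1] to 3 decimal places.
0.612

End-effector y-axis (col 1 of R) = (0.0795,0.7866,0.6124)
R[2][1] = 0.6124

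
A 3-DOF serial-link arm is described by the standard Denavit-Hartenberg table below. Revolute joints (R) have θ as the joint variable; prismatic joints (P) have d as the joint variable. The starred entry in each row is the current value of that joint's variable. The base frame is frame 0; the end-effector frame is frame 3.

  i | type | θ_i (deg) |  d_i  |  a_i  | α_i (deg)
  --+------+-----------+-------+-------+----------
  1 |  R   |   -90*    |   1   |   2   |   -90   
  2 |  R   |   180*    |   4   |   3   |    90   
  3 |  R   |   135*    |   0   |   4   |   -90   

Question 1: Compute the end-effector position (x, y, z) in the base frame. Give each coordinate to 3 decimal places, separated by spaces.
after link 1: o_1 = (0.0000, -2.0000, 1.0000)
after link 2: o_2 = (4.0000, 1.0000, 1.0000)
after link 3: o_3 = (6.8284, -1.8284, 1.0000)

6.828 -1.828 1.000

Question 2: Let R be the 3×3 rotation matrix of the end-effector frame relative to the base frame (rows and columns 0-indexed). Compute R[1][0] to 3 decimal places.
-0.707

End-effector x-axis (col 0 of R) = (0.7071,-0.7071,0.0000)
R[1][0] = -0.7071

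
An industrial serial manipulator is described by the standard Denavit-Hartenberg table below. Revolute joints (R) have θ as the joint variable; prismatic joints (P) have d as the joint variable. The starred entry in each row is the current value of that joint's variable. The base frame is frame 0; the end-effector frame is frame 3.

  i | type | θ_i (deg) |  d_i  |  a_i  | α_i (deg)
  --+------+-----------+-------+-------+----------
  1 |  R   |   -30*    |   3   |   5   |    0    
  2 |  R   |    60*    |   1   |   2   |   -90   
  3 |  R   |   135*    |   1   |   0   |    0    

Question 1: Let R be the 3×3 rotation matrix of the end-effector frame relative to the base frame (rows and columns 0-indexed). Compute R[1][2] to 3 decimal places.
End-effector z-axis (col 2 of R) = (-0.5000,0.8660,0.0000)
R[1][2] = 0.8660

0.866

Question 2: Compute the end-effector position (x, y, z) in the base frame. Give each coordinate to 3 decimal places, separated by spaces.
after link 1: o_1 = (4.3301, -2.5000, 3.0000)
after link 2: o_2 = (6.0622, -1.5000, 4.0000)
after link 3: o_3 = (5.5622, -0.6340, 4.0000)

5.562 -0.634 4.000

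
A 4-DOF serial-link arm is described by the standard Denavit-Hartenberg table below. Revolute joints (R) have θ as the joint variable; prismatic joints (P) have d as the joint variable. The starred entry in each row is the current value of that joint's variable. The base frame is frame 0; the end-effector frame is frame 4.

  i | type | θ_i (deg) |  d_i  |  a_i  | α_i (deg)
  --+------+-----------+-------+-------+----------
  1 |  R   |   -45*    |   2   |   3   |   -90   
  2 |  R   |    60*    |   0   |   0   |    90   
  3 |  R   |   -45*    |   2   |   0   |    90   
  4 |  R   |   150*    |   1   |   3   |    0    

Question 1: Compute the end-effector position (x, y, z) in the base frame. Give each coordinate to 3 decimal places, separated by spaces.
after link 1: o_1 = (2.1213, -2.1213, 2.0000)
after link 2: o_2 = (2.1213, -2.1213, 2.0000)
after link 3: o_3 = (3.3461, -3.3461, 3.0000)
after link 4: o_4 = (4.1641, -2.5661, 5.9534)

4.164 -2.566 5.953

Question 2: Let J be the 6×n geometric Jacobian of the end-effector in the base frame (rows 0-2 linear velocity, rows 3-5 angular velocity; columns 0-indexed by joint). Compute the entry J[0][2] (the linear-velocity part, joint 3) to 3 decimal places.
-2.199

axis z_2 = (0.6124,-0.6124,0.5000); lever o_n−o_2 = (2.0428,-0.4447,3.9534)
cross product → J_v[:, 2] = (-2.1986,-1.3995,0.9786)
J_ω[:, 2] = z_2
entry J[0][2] = -2.1986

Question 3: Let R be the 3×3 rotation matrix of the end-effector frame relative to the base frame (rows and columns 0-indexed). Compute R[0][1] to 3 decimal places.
End-effector y-axis (col 1 of R) = (-0.4053,0.9053,-0.1268)
R[0][1] = -0.4053

-0.405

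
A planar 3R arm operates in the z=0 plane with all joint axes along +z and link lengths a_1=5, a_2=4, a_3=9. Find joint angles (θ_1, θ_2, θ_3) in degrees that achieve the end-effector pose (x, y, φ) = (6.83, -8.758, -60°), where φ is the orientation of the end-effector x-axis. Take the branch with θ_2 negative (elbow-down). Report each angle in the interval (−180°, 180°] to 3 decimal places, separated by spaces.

30.005 -150.004 59.998

wrist centre = target − a_3·(cos φ, sin φ) = (2.3300, -0.9638)
cos θ_2 = (6.3578−5²−4²)/(2·5·4) = -0.8661; θ_2 = -150.0035° (elbow-down)
β = atan2(-0.9638,2.3300) = -22.4717°; ψ = atan2(-1.9998,1.5358) = -52.4768°
θ_1 = β − ψ = 30.0051°
θ_3 = φ − θ_1 − θ_2 = 59.9984° (wrapped to (-180°,180°])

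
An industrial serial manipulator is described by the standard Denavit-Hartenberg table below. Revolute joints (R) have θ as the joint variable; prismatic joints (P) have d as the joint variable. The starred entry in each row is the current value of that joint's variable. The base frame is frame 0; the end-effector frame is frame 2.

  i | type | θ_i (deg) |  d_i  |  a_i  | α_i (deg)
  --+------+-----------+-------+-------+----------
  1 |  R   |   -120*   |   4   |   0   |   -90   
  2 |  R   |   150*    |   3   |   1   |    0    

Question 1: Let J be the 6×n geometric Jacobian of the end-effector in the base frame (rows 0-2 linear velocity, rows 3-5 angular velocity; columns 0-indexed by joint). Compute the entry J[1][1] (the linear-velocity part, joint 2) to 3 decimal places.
axis z_1 = (0.8660,-0.5000,0.0000); lever o_n−o_1 = (3.0311,-0.7500,-0.5000)
cross product → J_v[:, 1] = (0.2500,0.4330,0.8660)
J_ω[:, 1] = z_1
entry J[1][1] = 0.4330

0.433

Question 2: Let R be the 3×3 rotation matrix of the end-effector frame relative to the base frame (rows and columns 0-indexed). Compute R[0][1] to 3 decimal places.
End-effector y-axis (col 1 of R) = (0.2500,0.4330,0.8660)
R[0][1] = 0.2500

0.250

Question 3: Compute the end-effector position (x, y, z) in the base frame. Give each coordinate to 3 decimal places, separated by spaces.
after link 1: o_1 = (0.0000, 0.0000, 4.0000)
after link 2: o_2 = (3.0311, -0.7500, 3.5000)

3.031 -0.750 3.500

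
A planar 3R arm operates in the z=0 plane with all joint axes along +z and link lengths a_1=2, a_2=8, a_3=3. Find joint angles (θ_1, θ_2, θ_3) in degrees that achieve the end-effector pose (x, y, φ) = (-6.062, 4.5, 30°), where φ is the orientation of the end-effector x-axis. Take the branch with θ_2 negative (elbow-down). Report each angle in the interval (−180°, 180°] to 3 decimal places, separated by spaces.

wrist centre = target − a_3·(cos φ, sin φ) = (-8.6601, 3.0000)
cos θ_2 = (83.9969−2²−8²)/(2·2·8) = 0.4999; θ_2 = -60.0064° (elbow-down)
β = atan2(3.0000,-8.6601) = 160.8930°; ψ = atan2(-6.9286,5.9992) = -49.1121°
θ_1 = β − ψ = 210.0051°
θ_3 = φ − θ_1 − θ_2 = -119.9987° (wrapped to (-180°,180°])

-149.995 -60.006 -119.999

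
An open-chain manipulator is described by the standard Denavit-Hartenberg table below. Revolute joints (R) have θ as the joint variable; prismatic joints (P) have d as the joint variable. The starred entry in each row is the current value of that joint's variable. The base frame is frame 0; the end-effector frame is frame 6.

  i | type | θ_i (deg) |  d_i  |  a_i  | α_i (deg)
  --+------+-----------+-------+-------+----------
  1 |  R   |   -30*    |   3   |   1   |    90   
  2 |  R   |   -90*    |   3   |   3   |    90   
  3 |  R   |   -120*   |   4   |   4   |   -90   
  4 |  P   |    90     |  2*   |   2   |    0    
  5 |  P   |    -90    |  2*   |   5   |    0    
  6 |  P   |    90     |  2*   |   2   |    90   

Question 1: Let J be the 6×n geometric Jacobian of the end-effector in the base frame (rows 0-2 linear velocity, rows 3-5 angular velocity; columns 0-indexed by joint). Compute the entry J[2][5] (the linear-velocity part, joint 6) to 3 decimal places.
-0.866

prismatic axis z_5 = (0.2500,0.4330,-0.8660)
J_v[:, 5] = z_5; J_ω[:, 5] = (0,0,0)
entry J[2][5] = -0.8660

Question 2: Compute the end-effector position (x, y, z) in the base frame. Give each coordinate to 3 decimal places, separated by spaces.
4.763 6.250 -0.696

after link 1: o_1 = (0.8660, -0.5000, 3.0000)
after link 2: o_2 = (-0.6340, -3.0981, 0.0000)
after link 3: o_3 = (-2.3660, 1.9019, 2.0000)
after link 4: o_4 = (-0.1340, 1.7679, 0.2679)
after link 5: o_5 = (2.5311, 6.3840, 1.0359)
after link 6: o_6 = (4.7631, 6.2500, -0.6962)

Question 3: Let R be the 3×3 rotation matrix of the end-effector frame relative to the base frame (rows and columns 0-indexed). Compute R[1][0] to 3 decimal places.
-0.500

End-effector x-axis (col 0 of R) = (0.8660,-0.5000,0.0000)
R[1][0] = -0.5000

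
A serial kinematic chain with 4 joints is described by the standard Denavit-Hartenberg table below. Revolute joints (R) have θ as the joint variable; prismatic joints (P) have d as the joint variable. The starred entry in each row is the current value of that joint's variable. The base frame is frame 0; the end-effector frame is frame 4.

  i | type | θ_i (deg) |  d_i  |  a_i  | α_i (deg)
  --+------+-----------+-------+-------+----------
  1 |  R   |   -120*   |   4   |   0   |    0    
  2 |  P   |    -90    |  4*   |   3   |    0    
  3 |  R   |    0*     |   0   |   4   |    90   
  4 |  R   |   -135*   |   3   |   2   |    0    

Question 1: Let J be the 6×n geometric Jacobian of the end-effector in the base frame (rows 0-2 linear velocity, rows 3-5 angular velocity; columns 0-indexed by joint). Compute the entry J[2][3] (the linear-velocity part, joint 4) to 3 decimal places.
-1.414

axis z_3 = (0.5000,0.8660,0.0000); lever o_n−o_3 = (2.7247,1.8910,-1.4142)
cross product → J_v[:, 3] = (-1.2247,0.7071,-1.4142)
J_ω[:, 3] = z_3
entry J[2][3] = -1.4142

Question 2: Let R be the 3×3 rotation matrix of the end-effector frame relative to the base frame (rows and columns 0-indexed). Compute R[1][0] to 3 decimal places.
End-effector x-axis (col 0 of R) = (0.6124,-0.3536,-0.7071)
R[1][0] = -0.3536

-0.354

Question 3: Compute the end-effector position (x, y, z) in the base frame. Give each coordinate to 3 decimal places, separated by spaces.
after link 1: o_1 = (0.0000, 0.0000, 4.0000)
after link 2: o_2 = (-2.5981, 1.5000, 8.0000)
after link 3: o_3 = (-6.0622, 3.5000, 8.0000)
after link 4: o_4 = (-3.3374, 5.3910, 6.5858)

-3.337 5.391 6.586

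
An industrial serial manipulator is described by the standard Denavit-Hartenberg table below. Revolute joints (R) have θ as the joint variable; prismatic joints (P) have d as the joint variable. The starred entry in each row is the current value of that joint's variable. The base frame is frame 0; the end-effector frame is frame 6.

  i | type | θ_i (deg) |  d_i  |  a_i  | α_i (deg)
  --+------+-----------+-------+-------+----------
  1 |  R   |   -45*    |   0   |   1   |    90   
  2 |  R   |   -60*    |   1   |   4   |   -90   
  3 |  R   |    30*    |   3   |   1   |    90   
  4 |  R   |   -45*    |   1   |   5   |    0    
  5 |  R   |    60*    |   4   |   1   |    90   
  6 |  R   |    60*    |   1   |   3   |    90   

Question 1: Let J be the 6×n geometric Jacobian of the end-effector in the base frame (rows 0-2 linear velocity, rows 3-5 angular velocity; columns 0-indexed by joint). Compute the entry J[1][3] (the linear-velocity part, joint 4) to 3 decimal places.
axis z_3 = (-0.4356,-0.7891,-0.4330); lever o_n−o_3 = (-1.5736,-3.3416,-9.8741)
cross product → J_v[:, 3] = (6.3452,-3.6198,0.2138)
J_ω[:, 3] = z_3
entry J[1][3] = -3.6198

-3.620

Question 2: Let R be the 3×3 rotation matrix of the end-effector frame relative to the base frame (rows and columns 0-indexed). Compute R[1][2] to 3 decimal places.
End-effector z-axis (col 2 of R) = (0.9069,0.2969,-0.2988)
R[1][2] = 0.2969

0.297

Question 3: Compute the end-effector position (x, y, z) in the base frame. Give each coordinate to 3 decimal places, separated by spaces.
2.337 -7.960 -12.588

after link 1: o_1 = (0.7071, -0.7071, 0.0000)
after link 2: o_2 = (1.4142, -2.8284, -3.4641)
after link 3: o_3 = (3.9111, -4.6182, -2.7141)
after link 4: o_4 = (3.6429, -3.0748, -7.5665)
after link 5: o_5 = (2.6963, -6.3441, -9.8936)
after link 6: o_6 = (2.3375, -7.9597, -12.5882)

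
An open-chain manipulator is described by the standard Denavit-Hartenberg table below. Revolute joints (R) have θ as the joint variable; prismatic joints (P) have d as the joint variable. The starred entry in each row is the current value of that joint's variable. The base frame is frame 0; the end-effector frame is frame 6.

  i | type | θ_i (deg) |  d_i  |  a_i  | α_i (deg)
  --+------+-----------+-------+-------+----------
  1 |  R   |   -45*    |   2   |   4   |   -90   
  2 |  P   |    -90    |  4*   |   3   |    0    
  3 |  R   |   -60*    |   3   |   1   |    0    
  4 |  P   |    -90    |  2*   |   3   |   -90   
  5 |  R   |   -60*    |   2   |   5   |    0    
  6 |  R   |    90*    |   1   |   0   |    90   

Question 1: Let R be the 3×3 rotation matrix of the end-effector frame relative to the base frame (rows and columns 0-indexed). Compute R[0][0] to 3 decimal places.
End-effector x-axis (col 0 of R) = (-0.6597,-0.0474,-0.7500)
R[0][0] = -0.6597

-0.660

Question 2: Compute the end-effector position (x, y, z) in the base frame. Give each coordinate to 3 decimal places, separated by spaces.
after link 1: o_1 = (2.8284, -2.8284, 2.0000)
after link 2: o_2 = (5.6569, 0.0000, 5.0000)
after link 3: o_3 = (7.1658, 2.7337, 5.5000)
after link 4: o_4 = (7.5194, 5.2086, 2.9019)
after link 5: o_5 = (8.4726, 10.3791, 1.7369)
after link 6: o_6 = (7.8602, 10.9914, 2.2369)

7.860 10.991 2.237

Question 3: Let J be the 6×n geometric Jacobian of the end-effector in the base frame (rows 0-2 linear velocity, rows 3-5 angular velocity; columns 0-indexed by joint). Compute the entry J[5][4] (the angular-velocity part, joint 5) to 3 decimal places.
0.500

axis z_4 = (-0.6124,0.6124,0.5000); lever o_n−o_4 = (0.3409,5.7829,-0.6651)
cross product → J_v[:, 4] = (-3.2987,-0.2368,-3.7500)
J_ω[:, 4] = z_4
entry J[5][4] = 0.5000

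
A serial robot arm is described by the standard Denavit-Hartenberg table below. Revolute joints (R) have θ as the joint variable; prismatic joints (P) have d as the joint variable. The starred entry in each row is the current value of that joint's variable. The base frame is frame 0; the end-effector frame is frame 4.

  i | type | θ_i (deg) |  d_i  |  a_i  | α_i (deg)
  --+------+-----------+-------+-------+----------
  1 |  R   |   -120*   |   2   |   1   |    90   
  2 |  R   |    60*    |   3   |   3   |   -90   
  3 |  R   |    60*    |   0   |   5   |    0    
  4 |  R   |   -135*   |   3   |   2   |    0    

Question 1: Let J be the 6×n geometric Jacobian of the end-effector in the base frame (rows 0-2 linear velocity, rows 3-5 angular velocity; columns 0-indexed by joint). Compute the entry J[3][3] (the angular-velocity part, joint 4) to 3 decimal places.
0.433

axis z_3 = (0.4330,0.7500,0.5000); lever o_n−o_3 = (-0.5034,2.9918,1.9483)
cross product → J_v[:, 3] = (-0.0347,-1.0953,1.6730)
J_ω[:, 3] = z_3
entry J[3][3] = 0.4330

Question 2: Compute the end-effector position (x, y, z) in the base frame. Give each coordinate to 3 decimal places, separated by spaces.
-1.226 -0.921 8.711

after link 1: o_1 = (-0.5000, -0.8660, 2.0000)
after link 2: o_2 = (-3.8481, -0.6651, 4.5981)
after link 3: o_3 = (-0.7231, -3.9127, 6.7631)
after link 4: o_4 = (-1.2265, -0.9209, 8.7114)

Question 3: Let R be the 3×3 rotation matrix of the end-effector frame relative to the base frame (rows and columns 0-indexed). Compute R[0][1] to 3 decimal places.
-0.017

End-effector y-axis (col 1 of R) = (-0.0173,-0.5477,0.8365)
R[0][1] = -0.0173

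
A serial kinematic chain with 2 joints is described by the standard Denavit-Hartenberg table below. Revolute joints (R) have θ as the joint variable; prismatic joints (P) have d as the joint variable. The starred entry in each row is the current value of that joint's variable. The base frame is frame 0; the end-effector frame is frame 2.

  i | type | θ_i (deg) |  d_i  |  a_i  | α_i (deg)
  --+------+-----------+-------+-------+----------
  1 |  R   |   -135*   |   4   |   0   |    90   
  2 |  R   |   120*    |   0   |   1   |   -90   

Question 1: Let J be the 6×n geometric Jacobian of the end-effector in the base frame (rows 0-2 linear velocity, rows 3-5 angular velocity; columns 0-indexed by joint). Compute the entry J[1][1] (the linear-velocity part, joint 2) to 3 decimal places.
axis z_1 = (-0.7071,0.7071,0.0000); lever o_n−o_1 = (0.3536,0.3536,0.8660)
cross product → J_v[:, 1] = (0.6124,0.6124,-0.5000)
J_ω[:, 1] = z_1
entry J[1][1] = 0.6124

0.612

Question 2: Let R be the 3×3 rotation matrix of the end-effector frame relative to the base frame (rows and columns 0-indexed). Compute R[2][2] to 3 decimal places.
-0.500

End-effector z-axis (col 2 of R) = (0.6124,0.6124,-0.5000)
R[2][2] = -0.5000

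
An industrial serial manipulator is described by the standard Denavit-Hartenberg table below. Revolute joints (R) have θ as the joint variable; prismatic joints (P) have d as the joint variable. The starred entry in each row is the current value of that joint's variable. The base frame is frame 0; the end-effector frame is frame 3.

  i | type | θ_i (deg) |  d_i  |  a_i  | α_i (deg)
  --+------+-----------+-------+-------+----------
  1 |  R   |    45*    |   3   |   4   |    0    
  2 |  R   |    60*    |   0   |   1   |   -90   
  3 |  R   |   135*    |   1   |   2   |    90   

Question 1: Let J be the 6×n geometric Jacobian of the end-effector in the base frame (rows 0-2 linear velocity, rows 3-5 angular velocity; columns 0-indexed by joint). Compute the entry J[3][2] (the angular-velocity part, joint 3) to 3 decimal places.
-0.966

axis z_2 = (-0.9659,-0.2588,0.0000); lever o_n−o_2 = (-0.5999,-1.6248,-1.4142)
cross product → J_v[:, 2] = (0.3660,-1.3660,1.4142)
J_ω[:, 2] = z_2
entry J[3][2] = -0.9659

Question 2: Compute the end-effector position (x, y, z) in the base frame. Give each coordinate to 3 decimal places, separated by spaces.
after link 1: o_1 = (2.8284, 2.8284, 3.0000)
after link 2: o_2 = (2.5696, 3.7944, 3.0000)
after link 3: o_3 = (1.9697, 2.1695, 1.5858)

1.970 2.170 1.586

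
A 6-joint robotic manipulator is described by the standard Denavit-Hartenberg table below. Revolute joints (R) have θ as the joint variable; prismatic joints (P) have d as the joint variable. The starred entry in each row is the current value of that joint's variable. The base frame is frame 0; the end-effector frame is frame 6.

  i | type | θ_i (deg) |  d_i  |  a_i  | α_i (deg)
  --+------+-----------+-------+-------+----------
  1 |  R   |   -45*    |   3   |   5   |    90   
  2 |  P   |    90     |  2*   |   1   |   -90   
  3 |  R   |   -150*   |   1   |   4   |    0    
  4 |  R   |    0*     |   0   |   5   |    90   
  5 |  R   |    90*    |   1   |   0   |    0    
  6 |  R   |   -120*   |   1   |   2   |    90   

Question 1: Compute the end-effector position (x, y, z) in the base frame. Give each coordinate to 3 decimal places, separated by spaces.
-0.448 -7.519 -6.294

after link 1: o_1 = (3.5355, -3.5355, 3.0000)
after link 2: o_2 = (2.1213, -4.9497, 4.0000)
after link 3: o_3 = (0.0000, -5.6569, 0.5359)
after link 4: o_4 = (-1.7678, -7.4246, -3.7942)
after link 5: o_5 = (-1.1554, -6.8122, -4.2942)
after link 6: o_6 = (-0.4483, -7.5194, -6.2942)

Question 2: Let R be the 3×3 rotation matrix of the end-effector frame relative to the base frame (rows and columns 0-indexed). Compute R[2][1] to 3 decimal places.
End-effector y-axis (col 1 of R) = (0.6124,0.6124,-0.5000)
R[2][1] = -0.5000

-0.500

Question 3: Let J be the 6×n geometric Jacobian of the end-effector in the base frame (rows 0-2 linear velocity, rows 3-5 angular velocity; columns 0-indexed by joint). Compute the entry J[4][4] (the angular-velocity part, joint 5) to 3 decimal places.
axis z_4 = (0.6124,0.6124,-0.5000); lever o_n−o_4 = (1.3195,-0.0947,-2.5000)
cross product → J_v[:, 4] = (-1.5783,0.8712,-0.8660)
J_ω[:, 4] = z_4
entry J[4][4] = 0.6124

0.612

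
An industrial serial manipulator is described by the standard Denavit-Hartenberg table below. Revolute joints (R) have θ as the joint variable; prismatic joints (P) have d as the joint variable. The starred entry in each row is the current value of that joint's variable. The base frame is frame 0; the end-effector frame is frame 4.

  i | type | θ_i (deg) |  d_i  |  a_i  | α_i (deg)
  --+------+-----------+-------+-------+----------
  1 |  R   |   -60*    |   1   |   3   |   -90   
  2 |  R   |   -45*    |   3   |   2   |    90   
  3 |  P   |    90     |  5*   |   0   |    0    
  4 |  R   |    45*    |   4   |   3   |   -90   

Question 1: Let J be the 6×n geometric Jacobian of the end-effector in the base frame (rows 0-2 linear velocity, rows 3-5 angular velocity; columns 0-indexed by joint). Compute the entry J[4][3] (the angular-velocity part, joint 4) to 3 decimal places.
axis z_3 = (-0.3536,0.6124,0.7071); lever o_n−o_3 = (-0.3271,4.8092,1.3284)
cross product → J_v[:, 3] = (-2.5871,0.2384,-1.5000)
J_ω[:, 3] = z_3
entry J[4][3] = 0.6124

0.612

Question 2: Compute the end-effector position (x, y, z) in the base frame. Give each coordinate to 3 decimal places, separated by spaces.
2.710 5.548 7.278

after link 1: o_1 = (1.5000, -2.5981, 1.0000)
after link 2: o_2 = (4.8052, -2.3228, 2.4142)
after link 3: o_3 = (3.0374, 0.7390, 5.9497)
after link 4: o_4 = (2.7103, 5.5482, 7.2782)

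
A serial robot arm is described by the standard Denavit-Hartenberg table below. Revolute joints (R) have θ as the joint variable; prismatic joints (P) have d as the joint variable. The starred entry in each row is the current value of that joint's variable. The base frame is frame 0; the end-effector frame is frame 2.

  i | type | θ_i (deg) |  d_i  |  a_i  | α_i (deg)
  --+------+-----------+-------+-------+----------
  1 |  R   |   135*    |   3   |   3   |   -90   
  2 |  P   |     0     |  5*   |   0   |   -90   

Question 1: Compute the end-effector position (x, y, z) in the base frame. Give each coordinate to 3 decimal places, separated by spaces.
-5.657 -1.414 3.000

after link 1: o_1 = (-2.1213, 2.1213, 3.0000)
after link 2: o_2 = (-5.6569, -1.4142, 3.0000)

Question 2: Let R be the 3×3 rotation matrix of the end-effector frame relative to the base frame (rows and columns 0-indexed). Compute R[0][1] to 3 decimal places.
0.707

End-effector y-axis (col 1 of R) = (0.7071,0.7071,-0.0000)
R[0][1] = 0.7071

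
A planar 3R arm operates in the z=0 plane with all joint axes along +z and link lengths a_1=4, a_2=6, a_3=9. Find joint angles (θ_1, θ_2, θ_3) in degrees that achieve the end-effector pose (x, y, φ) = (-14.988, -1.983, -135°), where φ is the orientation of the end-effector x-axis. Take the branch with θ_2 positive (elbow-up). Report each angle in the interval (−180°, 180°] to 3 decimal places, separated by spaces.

wrist centre = target − a_3·(cos φ, sin φ) = (-8.6240, 4.3810)
cos θ_2 = (93.5669−4²−6²)/(2·4·6) = 0.8660; θ_2 = 30.0056° (elbow-up)
β = atan2(4.3810,-8.6240) = 153.0697°; ψ = atan2(3.0005,9.1959) = 18.0709°
θ_1 = β − ψ = 134.9988°
θ_3 = φ − θ_1 − θ_2 = 59.9956° (wrapped to (-180°,180°])

134.999 30.006 59.996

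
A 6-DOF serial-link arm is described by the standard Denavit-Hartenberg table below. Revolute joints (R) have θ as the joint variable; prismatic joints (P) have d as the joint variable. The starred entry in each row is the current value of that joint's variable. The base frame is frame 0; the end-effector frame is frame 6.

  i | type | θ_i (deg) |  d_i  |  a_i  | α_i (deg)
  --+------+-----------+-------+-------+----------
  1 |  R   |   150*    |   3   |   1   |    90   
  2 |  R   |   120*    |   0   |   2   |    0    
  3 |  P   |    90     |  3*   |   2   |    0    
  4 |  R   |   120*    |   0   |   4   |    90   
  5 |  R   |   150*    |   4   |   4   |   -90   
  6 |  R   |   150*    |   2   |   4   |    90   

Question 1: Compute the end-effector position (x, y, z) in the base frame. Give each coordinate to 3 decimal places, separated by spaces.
1.232 1.062 0.732

after link 1: o_1 = (-0.8660, 0.5000, 3.0000)
after link 2: o_2 = (-0.0000, 0.0000, 4.7321)
after link 3: o_3 = (3.0000, 1.7321, 3.7321)
after link 4: o_4 = (0.0000, 3.4641, 1.7321)
after link 5: o_5 = (5.3301, 2.6962, 0.0000)
after link 6: o_6 = (1.2321, 1.0622, 0.7321)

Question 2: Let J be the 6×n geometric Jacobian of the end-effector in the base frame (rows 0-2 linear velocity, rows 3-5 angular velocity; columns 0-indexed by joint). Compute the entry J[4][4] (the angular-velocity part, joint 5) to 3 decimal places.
-0.250

axis z_4 = (0.4330,-0.2500,-0.8660); lever o_n−o_4 = (1.2321,-2.4019,-1.0000)
cross product → J_v[:, 4] = (-1.8301,-0.6340,-0.7321)
J_ω[:, 4] = z_4
entry J[4][4] = -0.2500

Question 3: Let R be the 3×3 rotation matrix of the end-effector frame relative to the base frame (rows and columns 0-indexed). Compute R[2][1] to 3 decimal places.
0.250

End-effector y-axis (col 1 of R) = (-0.0580,-0.9665,0.2500)
R[2][1] = 0.2500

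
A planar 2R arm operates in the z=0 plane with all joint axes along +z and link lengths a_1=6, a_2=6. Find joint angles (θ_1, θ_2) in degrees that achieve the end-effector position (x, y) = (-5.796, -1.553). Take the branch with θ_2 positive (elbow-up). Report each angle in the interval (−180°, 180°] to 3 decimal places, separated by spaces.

cos θ_2 = (36.0054−6²−6²)/(2·6·6) = -0.4999; θ_2 = 119.9950° (elbow-up)
β = atan2(-1.5530,-5.7960) = -165.0003°; ψ = atan2(5.1964,3.0005) = 59.9975°
θ_1 = β − ψ = -224.9978°

135.002 119.995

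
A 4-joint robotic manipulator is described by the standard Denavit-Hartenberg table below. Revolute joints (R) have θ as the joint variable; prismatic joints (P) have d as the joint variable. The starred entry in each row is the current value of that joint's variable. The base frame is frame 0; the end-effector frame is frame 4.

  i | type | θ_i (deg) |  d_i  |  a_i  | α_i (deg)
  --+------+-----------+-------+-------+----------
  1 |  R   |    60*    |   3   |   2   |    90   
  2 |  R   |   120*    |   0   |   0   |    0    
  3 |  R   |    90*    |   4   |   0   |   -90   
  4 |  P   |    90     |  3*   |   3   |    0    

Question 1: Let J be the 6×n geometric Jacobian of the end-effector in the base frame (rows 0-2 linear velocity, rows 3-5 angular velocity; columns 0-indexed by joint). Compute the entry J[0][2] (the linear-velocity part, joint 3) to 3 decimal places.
axis z_2 = (0.8660,-0.5000,0.0000); lever o_n−o_2 = (1.6160,0.7990,-2.5981)
cross product → J_v[:, 2] = (1.2990,2.2500,1.5000)
J_ω[:, 2] = z_2
entry J[0][2] = 1.2990

1.299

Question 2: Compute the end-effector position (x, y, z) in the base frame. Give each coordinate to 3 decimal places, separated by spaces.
after link 1: o_1 = (1.0000, 1.7321, 3.0000)
after link 2: o_2 = (1.0000, 1.7321, 3.0000)
after link 3: o_3 = (4.4641, -0.2679, 3.0000)
after link 4: o_4 = (2.6160, 2.5311, 0.4019)

2.616 2.531 0.402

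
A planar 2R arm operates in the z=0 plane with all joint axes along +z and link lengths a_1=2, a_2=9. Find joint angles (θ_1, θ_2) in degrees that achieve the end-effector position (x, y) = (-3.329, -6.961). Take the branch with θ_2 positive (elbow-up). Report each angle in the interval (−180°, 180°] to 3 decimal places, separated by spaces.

119.985 135.014

cos θ_2 = (59.5378−2²−9²)/(2·2·9) = -0.7073; θ_2 = 135.0144° (elbow-up)
β = atan2(-6.9610,-3.3290) = -115.5588°; ψ = atan2(6.3624,-4.3656) = 124.4561°
θ_1 = β − ψ = -240.0149°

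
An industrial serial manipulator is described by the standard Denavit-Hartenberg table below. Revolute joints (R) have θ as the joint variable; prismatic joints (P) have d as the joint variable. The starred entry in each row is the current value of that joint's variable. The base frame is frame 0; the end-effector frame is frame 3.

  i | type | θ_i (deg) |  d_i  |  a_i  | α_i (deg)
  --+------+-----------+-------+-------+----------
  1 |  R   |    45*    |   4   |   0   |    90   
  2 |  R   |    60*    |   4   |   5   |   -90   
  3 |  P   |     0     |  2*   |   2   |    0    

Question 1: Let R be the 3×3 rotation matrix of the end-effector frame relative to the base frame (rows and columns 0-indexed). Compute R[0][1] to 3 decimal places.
-0.707

End-effector y-axis (col 1 of R) = (-0.7071,0.7071,-0.0000)
R[0][1] = -0.7071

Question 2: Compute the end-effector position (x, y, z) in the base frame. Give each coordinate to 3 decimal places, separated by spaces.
after link 1: o_1 = (0.0000, 0.0000, 4.0000)
after link 2: o_2 = (4.5962, -1.0607, 8.3301)
after link 3: o_3 = (4.0786, -1.5783, 11.0622)

4.079 -1.578 11.062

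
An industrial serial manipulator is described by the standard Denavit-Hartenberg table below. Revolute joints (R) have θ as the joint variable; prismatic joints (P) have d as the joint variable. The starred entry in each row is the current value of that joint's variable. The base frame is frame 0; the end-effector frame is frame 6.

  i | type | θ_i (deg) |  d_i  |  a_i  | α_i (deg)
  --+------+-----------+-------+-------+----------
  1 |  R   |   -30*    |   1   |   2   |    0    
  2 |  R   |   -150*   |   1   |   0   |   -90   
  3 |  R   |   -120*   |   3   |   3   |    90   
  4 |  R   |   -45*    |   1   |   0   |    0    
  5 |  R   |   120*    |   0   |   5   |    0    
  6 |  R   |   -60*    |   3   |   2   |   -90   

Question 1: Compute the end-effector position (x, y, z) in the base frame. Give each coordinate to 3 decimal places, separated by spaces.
8.309 -9.347 5.392

after link 1: o_1 = (1.7321, -1.0000, 1.0000)
after link 2: o_2 = (1.7321, -1.0000, 2.0000)
after link 3: o_3 = (3.2321, -4.0000, 4.5981)
after link 4: o_4 = (4.0981, -4.0000, 4.0981)
after link 5: o_5 = (4.7451, -8.8296, 5.2188)
after link 6: o_6 = (8.3091, -9.3473, 5.3918)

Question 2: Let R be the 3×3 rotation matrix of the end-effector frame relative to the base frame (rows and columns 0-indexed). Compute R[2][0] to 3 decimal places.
End-effector x-axis (col 0 of R) = (0.4830,-0.2588,0.8365)
R[2][0] = 0.8365

0.837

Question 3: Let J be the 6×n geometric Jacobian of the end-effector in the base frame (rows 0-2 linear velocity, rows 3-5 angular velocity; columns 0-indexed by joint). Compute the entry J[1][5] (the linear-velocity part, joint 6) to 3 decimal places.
-1.932

axis z_5 = (0.8660,-0.0000,-0.5000); lever o_n−o_5 = (3.5640,-0.5176,0.1730)
cross product → J_v[:, 5] = (-0.2588,-1.9319,-0.4483)
J_ω[:, 5] = z_5
entry J[1][5] = -1.9319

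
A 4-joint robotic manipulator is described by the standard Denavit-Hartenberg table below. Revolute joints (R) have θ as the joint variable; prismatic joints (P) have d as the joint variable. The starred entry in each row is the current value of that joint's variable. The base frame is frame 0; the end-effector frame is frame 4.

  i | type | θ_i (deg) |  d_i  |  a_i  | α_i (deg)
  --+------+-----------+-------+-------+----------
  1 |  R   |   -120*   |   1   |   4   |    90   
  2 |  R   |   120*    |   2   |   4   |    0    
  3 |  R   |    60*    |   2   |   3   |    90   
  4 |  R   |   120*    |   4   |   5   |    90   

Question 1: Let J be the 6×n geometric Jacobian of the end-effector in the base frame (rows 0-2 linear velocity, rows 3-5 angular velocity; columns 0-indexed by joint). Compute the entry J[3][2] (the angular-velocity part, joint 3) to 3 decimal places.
-0.866

axis z_2 = (-0.8660,0.5000,0.0000); lever o_n−o_2 = (-5.2321,3.5981,4.0000)
cross product → J_v[:, 2] = (2.0000,3.4641,-0.5000)
J_ω[:, 2] = z_2
entry J[3][2] = -0.8660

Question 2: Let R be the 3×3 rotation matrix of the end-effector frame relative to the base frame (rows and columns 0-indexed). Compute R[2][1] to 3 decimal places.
1.000

End-effector y-axis (col 1 of R) = (-0.0000,-0.0000,1.0000)
R[2][1] = 1.0000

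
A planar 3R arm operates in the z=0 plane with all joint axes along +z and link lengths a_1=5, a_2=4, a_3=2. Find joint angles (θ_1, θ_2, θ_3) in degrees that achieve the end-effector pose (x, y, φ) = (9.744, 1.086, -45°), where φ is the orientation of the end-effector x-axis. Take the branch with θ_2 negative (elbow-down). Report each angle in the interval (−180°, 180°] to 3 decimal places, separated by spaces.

wrist centre = target − a_3·(cos φ, sin φ) = (8.3298, 2.5002)
cos θ_2 = (75.6364−5²−4²)/(2·5·4) = 0.8659; θ_2 = -30.0132° (elbow-down)
β = atan2(2.5002,8.3298) = 16.7073°; ψ = atan2(-2.0008,8.4636) = -13.3005°
θ_1 = β − ψ = 30.0078°
θ_3 = φ − θ_1 − θ_2 = -44.9946° (wrapped to (-180°,180°])

30.008 -30.013 -44.995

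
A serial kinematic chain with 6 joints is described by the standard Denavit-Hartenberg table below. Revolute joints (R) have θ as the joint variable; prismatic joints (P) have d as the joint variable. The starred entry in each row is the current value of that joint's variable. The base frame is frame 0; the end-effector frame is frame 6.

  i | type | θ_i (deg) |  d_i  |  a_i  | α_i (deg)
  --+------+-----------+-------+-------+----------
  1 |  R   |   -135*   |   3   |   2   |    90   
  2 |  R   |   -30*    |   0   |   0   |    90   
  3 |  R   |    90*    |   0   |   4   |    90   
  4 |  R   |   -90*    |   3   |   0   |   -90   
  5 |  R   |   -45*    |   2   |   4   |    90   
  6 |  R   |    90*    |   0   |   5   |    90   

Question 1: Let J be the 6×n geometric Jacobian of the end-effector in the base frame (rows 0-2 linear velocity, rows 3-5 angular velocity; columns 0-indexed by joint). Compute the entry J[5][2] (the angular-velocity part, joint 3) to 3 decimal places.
axis z_2 = (0.3536,0.3536,-0.8660); lever o_n−o_2 = (-12.3473,3.2090,-0.4647)
cross product → J_v[:, 2] = (2.6148,10.8574,5.5000)
J_ω[:, 2] = z_2
entry J[5][2] = -0.8660

-0.866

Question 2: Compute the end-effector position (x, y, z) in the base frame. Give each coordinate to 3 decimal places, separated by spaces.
after link 1: o_1 = (-1.4142, -1.4142, 3.0000)
after link 2: o_2 = (-1.4142, -1.4142, 3.0000)
after link 3: o_3 = (-4.2426, 1.4142, 3.0000)
after link 4: o_4 = (-6.0798, -0.4229, 1.5000)
after link 5: o_5 = (-10.2260, -1.7407, 2.5353)
after link 6: o_6 = (-13.7616, 1.7948, 2.5353)

-13.762 1.795 2.535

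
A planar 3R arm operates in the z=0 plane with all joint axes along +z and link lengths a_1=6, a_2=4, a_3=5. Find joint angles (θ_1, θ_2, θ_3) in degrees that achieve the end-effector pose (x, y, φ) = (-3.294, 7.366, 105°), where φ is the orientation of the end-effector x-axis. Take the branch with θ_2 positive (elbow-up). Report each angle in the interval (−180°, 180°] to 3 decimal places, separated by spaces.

89.991 149.995 -134.986

wrist centre = target − a_3·(cos φ, sin φ) = (-1.9999, 2.5364)
cos θ_2 = (10.4328−6²−4²)/(2·6·4) = -0.8660; θ_2 = 149.9952° (elbow-up)
β = atan2(2.5364,-1.9999) = 128.2554°; ψ = atan2(2.0003,2.5361) = 38.2642°
θ_1 = β − ψ = 89.9913°
θ_3 = φ − θ_1 − θ_2 = -134.9865° (wrapped to (-180°,180°])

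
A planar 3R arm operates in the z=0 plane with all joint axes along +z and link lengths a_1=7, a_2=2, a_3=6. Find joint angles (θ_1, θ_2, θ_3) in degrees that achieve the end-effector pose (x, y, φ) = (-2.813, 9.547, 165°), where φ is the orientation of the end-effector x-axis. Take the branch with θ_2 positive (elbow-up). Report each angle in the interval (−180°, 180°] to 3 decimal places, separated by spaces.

60.000 44.994 60.006

wrist centre = target − a_3·(cos φ, sin φ) = (2.9826, 7.9941)
cos θ_2 = (72.8010−7²−2²)/(2·7·2) = 0.7072; θ_2 = 44.9941° (elbow-up)
β = atan2(7.9941,2.9826) = 69.5397°; ψ = atan2(1.4141,8.4144) = 9.5396°
θ_1 = β − ψ = 60.0001°
θ_3 = φ − θ_1 − θ_2 = 60.0059° (wrapped to (-180°,180°])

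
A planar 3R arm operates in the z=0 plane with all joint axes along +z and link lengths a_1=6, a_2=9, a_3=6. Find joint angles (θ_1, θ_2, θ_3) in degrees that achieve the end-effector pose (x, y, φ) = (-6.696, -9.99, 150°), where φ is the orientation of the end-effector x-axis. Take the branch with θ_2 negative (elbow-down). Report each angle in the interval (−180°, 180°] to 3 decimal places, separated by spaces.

-59.996 -60.006 -89.998

wrist centre = target − a_3·(cos φ, sin φ) = (-1.4998, -12.9900)
cos θ_2 = (170.9896−6²−9²)/(2·6·9) = 0.4999; θ_2 = -60.0063° (elbow-down)
β = atan2(-12.9900,-1.4998) = -96.5863°; ψ = atan2(-7.7947,10.4991) = -36.5908°
θ_1 = β − ψ = -59.9955°
θ_3 = φ − θ_1 − θ_2 = -89.9981° (wrapped to (-180°,180°])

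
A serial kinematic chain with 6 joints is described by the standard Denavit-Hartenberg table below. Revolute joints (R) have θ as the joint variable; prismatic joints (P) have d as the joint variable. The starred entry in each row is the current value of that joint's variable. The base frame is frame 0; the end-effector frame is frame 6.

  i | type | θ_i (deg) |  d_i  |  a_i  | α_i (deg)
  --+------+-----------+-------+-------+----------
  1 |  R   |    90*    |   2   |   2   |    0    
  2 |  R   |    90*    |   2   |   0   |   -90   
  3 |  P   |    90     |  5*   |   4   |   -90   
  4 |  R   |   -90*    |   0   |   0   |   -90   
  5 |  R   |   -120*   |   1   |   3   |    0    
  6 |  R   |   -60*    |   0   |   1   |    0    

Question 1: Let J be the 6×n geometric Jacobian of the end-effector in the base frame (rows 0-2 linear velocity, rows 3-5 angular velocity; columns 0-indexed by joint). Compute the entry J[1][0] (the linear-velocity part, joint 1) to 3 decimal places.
2.598

axis z_0 = ẑ; lever o_n−o_0 = (2.5981,-0.5000,-1.0000)
cross product → J_v[:, 0] = (0.5000,2.5981,-0.0000)
J_ω[:, 0] = z_0
entry J[1][0] = 2.5981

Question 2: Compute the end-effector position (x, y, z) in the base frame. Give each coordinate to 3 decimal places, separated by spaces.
2.598 -0.500 -1.000

after link 1: o_1 = (0.0000, 2.0000, 2.0000)
after link 2: o_2 = (0.0000, 2.0000, 4.0000)
after link 3: o_3 = (-0.0000, -3.0000, 0.0000)
after link 4: o_4 = (-0.0000, -3.0000, 0.0000)
after link 5: o_5 = (2.5981, -1.5000, -1.0000)
after link 6: o_6 = (2.5981, -0.5000, -1.0000)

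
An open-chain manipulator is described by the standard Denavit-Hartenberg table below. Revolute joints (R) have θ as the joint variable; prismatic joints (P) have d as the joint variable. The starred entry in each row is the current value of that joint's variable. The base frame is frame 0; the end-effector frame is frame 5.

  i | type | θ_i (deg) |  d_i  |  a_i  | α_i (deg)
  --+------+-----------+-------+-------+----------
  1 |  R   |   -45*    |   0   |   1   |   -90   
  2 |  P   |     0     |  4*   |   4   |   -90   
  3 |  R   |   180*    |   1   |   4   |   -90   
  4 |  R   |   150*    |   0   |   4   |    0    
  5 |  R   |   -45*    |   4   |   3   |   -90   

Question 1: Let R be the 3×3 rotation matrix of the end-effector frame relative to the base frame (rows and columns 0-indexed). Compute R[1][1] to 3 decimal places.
End-effector y-axis (col 1 of R) = (-0.7071,-0.7071,-0.0000)
R[1][1] = -0.7071

-0.707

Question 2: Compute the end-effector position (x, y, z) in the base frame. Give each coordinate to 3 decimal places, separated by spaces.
after link 1: o_1 = (0.7071, -0.7071, 0.0000)
after link 2: o_2 = (6.3640, -0.7071, 0.0000)
after link 3: o_3 = (3.5355, 2.1213, -1.0000)
after link 4: o_4 = (5.9850, -0.3282, 1.0000)
after link 5: o_5 = (9.3625, 1.9512, 3.8978)

9.362 1.951 3.898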